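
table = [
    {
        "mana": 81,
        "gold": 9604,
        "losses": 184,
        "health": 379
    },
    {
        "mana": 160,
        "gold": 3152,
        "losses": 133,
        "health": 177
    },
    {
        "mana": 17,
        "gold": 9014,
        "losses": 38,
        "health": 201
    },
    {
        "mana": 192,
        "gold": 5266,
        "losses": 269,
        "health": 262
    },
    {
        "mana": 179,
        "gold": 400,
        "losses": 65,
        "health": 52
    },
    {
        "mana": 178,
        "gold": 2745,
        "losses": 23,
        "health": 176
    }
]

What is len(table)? 6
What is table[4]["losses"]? 65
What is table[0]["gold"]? 9604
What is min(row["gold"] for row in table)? 400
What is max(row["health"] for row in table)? 379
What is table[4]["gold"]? 400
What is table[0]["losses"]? 184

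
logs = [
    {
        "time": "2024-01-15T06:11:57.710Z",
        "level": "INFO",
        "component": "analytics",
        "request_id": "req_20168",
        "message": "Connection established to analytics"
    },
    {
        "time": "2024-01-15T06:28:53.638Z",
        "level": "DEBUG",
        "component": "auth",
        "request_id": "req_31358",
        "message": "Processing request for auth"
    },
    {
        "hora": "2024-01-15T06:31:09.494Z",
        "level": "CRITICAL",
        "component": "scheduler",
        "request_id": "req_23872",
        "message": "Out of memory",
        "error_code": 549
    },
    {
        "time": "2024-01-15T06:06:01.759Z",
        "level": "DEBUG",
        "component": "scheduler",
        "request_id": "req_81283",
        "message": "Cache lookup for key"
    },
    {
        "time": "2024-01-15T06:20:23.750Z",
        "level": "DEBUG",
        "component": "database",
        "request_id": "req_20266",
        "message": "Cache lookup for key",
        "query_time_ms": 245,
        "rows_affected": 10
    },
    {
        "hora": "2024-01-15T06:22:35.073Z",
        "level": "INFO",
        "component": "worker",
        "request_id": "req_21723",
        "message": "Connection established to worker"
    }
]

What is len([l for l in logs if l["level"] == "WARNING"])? 0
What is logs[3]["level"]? "DEBUG"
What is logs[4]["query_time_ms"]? 245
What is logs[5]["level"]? "INFO"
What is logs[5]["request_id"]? "req_21723"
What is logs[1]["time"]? "2024-01-15T06:28:53.638Z"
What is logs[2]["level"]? "CRITICAL"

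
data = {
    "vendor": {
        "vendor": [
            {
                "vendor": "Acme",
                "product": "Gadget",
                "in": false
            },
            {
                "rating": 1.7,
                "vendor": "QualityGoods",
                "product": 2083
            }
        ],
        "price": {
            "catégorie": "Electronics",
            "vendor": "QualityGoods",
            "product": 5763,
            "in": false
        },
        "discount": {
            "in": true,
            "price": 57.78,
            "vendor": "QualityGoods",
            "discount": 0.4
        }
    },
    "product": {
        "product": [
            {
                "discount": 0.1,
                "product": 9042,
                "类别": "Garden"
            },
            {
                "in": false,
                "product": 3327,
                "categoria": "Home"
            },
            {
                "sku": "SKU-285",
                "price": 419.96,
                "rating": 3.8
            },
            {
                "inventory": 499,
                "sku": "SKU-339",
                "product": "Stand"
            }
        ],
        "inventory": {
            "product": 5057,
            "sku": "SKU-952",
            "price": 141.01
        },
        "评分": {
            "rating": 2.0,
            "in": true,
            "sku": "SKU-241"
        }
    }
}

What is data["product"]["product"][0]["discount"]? 0.1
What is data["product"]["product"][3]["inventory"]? 499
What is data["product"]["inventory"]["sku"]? "SKU-952"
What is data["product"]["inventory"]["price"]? 141.01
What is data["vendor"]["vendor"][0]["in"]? False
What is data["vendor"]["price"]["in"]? False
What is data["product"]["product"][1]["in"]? False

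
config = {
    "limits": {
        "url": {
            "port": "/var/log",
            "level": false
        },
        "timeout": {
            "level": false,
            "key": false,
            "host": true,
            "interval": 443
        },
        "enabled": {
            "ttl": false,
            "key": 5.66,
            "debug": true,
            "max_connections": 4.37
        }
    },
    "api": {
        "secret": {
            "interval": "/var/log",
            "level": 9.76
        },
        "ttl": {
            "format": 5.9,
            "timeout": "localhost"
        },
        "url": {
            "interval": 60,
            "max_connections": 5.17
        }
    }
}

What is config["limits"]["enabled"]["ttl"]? False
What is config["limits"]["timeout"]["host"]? True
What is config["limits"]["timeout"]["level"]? False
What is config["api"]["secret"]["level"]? 9.76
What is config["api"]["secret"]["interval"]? "/var/log"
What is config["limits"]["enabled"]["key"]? 5.66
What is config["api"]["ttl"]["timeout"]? "localhost"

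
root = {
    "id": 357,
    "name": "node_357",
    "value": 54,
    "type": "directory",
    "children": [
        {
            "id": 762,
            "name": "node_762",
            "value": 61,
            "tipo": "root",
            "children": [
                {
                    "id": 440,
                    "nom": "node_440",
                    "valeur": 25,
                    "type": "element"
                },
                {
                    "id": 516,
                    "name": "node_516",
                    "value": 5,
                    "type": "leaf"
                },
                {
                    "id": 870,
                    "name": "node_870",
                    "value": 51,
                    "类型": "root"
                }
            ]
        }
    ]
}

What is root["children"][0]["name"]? "node_762"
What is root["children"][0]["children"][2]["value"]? 51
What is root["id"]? 357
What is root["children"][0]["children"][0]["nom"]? "node_440"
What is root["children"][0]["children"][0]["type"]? "element"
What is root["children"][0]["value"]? 61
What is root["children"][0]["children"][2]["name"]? "node_870"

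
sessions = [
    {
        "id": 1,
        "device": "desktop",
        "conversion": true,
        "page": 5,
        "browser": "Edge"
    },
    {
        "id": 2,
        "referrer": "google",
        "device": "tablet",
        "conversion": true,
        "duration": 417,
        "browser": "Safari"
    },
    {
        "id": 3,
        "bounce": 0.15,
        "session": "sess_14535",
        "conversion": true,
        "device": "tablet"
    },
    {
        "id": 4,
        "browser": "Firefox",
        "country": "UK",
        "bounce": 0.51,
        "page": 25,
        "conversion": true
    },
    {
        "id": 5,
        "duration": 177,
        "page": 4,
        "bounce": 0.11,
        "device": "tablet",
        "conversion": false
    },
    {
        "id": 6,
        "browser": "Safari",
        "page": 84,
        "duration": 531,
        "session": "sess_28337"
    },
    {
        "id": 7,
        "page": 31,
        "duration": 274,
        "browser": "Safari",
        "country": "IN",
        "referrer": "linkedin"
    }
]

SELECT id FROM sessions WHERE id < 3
[1, 2]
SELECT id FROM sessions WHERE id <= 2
[1, 2]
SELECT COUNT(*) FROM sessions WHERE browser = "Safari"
3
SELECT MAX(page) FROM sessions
84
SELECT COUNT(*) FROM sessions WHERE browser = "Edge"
1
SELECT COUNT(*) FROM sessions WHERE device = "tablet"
3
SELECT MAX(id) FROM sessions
7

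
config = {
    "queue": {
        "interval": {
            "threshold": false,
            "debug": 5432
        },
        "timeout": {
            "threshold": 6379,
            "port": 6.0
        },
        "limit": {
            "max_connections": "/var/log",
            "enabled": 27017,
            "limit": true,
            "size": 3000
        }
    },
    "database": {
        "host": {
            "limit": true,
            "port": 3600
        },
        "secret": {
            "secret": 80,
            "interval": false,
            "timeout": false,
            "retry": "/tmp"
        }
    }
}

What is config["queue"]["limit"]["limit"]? True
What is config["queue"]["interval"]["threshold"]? False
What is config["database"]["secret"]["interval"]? False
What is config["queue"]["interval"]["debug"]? 5432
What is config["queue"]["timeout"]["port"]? 6.0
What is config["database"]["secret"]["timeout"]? False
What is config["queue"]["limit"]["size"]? 3000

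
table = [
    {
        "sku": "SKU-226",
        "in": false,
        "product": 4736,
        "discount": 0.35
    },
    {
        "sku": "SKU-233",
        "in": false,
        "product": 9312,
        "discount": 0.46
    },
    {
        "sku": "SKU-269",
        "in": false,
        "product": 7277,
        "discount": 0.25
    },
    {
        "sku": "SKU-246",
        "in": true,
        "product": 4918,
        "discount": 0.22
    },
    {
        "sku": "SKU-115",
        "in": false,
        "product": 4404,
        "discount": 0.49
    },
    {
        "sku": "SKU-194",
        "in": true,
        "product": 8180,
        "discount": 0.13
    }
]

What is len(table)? 6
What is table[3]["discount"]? 0.22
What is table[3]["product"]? 4918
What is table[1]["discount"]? 0.46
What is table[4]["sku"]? "SKU-115"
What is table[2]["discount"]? 0.25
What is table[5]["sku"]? "SKU-194"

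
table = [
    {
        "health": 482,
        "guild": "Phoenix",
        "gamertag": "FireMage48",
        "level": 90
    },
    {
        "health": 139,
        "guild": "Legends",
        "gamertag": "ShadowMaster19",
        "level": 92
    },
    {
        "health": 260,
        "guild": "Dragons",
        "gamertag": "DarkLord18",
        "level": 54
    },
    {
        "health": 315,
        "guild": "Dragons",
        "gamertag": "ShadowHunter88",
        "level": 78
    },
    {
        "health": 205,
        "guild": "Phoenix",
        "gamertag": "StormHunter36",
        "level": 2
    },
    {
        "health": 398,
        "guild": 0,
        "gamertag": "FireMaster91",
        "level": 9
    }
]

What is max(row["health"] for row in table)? 482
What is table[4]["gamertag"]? "StormHunter36"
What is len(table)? 6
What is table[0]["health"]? 482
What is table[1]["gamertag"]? "ShadowMaster19"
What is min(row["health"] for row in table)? 139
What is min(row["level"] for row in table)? 2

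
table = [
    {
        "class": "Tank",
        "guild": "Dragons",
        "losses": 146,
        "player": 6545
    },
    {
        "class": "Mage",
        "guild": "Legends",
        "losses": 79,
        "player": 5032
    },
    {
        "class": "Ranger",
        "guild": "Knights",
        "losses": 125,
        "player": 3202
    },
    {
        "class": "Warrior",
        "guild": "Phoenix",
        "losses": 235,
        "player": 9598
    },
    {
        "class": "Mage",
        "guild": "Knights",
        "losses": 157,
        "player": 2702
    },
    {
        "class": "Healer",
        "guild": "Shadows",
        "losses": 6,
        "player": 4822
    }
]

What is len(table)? 6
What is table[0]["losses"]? 146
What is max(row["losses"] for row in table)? 235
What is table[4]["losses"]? 157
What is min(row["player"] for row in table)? 2702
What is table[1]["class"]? "Mage"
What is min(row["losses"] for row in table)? 6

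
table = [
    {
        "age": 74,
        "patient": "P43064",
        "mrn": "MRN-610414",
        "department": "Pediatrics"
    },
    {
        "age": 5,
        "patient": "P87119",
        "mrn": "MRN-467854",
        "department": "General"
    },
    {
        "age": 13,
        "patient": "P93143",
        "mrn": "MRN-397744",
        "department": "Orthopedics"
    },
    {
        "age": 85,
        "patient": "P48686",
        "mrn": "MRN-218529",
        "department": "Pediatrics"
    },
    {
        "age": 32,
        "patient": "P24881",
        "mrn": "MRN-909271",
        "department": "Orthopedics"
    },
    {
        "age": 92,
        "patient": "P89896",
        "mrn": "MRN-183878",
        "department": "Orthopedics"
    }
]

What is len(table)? 6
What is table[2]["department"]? "Orthopedics"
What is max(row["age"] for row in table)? 92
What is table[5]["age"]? 92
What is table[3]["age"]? 85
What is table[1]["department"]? "General"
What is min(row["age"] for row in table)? 5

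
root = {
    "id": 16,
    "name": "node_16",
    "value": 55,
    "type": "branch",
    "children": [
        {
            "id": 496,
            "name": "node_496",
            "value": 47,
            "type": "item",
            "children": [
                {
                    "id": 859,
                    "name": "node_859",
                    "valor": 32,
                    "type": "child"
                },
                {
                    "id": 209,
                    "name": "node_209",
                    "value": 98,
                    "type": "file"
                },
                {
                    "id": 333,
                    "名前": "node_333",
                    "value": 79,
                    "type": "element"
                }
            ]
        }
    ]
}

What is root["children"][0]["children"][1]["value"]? 98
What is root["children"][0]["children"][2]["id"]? 333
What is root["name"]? "node_16"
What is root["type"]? "branch"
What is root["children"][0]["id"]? 496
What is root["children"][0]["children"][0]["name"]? "node_859"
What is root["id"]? 16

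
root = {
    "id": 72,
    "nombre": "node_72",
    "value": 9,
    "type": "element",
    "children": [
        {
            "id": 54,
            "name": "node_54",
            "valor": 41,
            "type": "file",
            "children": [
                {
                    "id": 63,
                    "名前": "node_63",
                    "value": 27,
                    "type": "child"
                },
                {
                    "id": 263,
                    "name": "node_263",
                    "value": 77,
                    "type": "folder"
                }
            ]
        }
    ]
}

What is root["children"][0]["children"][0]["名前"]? "node_63"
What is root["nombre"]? "node_72"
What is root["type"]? "element"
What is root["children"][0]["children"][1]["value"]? 77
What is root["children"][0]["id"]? 54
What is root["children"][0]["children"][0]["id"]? 63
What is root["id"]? 72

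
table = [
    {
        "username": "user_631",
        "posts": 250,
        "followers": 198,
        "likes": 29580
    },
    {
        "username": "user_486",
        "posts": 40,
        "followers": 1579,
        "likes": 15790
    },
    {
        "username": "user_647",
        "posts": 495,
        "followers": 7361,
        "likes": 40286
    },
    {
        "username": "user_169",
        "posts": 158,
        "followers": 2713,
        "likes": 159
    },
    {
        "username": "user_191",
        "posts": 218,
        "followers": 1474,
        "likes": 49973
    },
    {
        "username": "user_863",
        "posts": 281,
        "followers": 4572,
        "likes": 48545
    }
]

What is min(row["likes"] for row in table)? 159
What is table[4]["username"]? "user_191"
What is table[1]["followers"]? 1579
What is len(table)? 6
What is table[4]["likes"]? 49973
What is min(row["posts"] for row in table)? 40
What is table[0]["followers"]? 198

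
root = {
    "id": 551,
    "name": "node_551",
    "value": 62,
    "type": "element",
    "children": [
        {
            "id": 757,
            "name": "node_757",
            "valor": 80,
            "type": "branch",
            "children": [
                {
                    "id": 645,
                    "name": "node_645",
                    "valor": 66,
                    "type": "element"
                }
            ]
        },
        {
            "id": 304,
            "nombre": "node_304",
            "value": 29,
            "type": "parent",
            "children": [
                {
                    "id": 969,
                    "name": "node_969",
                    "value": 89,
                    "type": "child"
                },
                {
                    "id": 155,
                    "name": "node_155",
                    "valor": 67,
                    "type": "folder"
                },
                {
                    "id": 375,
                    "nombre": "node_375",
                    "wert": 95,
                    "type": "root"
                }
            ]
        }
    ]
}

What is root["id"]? 551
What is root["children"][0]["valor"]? 80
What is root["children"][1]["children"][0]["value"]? 89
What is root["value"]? 62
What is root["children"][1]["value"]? 29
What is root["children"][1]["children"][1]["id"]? 155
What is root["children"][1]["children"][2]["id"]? 375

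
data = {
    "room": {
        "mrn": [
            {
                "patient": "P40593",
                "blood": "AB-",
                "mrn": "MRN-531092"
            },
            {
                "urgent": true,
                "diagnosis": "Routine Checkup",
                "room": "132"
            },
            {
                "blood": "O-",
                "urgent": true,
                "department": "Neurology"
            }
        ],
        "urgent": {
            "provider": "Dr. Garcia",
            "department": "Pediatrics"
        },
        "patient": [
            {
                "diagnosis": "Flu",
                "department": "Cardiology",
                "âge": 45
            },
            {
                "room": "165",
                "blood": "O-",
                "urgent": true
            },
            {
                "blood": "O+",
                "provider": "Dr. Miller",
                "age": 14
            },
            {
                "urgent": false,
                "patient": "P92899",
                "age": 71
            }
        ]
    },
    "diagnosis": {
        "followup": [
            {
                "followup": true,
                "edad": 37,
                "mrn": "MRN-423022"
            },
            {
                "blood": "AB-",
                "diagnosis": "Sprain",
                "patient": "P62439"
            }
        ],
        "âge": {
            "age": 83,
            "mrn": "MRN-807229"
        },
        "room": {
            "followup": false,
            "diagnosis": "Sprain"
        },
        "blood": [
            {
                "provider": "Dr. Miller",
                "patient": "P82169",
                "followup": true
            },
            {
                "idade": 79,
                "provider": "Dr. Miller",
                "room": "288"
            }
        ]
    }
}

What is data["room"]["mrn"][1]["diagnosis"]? "Routine Checkup"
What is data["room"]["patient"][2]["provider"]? "Dr. Miller"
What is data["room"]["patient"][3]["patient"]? "P92899"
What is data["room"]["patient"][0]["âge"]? 45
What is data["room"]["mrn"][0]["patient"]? "P40593"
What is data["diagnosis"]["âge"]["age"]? 83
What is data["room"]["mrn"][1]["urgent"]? True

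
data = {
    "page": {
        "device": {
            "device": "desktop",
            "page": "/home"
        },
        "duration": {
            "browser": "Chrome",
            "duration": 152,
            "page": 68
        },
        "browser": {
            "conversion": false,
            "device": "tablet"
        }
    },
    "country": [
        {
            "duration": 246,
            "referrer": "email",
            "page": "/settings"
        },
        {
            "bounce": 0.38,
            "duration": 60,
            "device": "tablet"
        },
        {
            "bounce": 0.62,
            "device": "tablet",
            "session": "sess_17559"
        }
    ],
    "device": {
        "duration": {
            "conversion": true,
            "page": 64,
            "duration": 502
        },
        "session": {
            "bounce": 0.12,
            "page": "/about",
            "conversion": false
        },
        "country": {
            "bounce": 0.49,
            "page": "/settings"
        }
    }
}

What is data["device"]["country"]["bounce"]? 0.49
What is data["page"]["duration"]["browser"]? "Chrome"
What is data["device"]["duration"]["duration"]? 502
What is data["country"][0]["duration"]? 246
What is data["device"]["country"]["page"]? "/settings"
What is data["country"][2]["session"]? "sess_17559"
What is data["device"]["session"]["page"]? "/about"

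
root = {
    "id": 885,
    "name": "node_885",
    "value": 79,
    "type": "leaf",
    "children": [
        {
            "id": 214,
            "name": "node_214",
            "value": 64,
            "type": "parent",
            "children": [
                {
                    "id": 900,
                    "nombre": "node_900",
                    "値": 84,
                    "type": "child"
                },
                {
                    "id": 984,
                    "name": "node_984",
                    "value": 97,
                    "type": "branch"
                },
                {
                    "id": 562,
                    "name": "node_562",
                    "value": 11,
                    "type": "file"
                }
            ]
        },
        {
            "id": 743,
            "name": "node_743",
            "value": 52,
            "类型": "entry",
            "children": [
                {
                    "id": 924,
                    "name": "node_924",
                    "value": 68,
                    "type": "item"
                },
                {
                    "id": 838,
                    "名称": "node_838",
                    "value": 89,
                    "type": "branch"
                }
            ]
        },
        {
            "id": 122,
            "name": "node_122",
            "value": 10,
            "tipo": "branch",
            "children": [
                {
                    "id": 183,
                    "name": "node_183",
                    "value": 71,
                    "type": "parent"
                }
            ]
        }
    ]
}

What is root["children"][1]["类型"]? "entry"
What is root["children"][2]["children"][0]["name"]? "node_183"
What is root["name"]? "node_885"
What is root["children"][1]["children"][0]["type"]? "item"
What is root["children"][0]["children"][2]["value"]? 11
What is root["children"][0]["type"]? "parent"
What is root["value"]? 79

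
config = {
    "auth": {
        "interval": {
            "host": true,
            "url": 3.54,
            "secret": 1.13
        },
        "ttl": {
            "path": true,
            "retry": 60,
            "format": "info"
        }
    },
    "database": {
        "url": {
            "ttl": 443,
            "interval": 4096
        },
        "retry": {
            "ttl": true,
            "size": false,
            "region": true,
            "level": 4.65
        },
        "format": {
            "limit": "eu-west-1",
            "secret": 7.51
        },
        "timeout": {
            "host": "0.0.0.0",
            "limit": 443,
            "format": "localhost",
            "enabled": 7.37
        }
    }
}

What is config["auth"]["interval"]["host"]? True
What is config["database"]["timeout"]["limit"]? 443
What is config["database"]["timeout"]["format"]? "localhost"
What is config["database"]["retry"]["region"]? True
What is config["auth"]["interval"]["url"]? 3.54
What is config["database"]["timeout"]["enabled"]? 7.37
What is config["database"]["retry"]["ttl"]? True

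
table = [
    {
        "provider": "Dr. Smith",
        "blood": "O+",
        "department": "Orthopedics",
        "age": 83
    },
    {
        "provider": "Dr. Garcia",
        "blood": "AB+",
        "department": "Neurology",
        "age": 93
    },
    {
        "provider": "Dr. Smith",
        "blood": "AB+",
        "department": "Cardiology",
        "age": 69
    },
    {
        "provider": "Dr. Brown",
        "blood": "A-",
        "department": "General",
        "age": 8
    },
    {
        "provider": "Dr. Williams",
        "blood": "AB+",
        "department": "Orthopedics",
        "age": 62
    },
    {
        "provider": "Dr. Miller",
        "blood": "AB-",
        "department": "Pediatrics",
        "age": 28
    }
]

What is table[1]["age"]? 93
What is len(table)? 6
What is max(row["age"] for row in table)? 93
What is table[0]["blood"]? "O+"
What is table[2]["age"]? 69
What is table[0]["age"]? 83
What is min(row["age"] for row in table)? 8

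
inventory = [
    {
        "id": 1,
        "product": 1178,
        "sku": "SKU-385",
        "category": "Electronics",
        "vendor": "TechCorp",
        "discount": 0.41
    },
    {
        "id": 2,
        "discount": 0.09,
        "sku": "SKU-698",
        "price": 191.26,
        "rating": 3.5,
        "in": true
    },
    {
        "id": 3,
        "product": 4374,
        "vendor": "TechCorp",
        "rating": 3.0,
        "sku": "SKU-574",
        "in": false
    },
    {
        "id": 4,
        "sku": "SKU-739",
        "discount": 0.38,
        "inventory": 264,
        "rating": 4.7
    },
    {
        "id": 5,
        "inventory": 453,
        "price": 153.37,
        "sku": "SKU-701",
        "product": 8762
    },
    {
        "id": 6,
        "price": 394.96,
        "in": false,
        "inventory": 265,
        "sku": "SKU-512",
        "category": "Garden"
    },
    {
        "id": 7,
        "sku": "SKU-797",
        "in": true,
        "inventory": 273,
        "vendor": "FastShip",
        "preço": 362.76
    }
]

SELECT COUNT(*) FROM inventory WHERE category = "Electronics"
1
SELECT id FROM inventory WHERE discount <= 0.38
[2, 4]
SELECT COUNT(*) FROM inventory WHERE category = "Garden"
1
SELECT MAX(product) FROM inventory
8762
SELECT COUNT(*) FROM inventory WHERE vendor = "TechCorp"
2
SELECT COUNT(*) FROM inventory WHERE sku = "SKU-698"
1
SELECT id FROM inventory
[1, 2, 3, 4, 5, 6, 7]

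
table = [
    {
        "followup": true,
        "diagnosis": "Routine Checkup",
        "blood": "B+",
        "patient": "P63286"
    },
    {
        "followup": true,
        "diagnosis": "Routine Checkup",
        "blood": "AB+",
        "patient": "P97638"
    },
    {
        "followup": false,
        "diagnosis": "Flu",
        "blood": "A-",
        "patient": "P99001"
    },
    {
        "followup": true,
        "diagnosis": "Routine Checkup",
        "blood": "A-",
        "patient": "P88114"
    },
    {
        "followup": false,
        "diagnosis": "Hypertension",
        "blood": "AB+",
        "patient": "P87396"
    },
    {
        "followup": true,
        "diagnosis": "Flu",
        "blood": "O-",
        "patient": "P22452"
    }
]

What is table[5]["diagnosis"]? "Flu"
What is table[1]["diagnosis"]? "Routine Checkup"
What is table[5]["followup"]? True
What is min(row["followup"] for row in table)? False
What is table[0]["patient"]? "P63286"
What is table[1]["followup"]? True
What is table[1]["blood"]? "AB+"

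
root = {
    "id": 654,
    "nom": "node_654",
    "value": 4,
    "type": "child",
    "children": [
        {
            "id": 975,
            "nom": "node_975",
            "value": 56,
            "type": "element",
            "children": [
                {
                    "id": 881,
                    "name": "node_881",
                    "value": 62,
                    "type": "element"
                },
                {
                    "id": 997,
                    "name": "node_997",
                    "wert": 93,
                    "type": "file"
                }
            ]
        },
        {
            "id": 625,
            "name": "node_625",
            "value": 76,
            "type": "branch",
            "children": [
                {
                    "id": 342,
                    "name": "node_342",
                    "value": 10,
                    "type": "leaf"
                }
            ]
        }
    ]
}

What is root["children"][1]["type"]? "branch"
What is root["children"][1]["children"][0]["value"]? 10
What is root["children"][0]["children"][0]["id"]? 881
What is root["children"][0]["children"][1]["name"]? "node_997"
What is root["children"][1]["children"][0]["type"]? "leaf"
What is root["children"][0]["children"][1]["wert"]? 93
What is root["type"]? "child"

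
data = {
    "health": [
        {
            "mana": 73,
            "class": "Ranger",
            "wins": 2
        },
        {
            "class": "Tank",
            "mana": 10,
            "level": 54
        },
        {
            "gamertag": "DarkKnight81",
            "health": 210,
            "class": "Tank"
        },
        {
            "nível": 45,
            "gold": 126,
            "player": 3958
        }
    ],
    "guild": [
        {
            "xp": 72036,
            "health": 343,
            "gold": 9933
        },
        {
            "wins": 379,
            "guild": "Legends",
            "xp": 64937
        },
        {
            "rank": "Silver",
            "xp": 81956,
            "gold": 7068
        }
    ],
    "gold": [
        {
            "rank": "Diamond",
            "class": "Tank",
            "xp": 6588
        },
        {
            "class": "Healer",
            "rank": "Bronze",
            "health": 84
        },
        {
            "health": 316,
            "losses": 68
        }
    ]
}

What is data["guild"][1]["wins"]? 379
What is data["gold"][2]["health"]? 316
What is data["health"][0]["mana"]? 73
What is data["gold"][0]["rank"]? "Diamond"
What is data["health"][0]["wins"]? 2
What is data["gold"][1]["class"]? "Healer"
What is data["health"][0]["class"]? "Ranger"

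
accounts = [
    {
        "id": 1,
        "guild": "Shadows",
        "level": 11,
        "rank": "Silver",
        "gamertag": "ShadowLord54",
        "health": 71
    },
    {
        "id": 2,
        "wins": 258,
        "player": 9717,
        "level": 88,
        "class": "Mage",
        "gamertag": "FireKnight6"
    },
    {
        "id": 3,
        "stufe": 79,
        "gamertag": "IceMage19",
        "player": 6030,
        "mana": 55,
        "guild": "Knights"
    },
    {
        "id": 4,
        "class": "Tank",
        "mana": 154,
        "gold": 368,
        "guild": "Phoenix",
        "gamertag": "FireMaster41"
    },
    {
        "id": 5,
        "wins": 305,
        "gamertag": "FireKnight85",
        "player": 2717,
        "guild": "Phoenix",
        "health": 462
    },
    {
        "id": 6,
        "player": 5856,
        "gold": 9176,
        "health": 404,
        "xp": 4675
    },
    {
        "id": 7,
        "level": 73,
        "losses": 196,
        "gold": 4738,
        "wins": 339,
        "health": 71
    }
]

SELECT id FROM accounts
[1, 2, 3, 4, 5, 6, 7]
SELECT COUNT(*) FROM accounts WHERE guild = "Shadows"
1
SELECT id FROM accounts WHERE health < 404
[1, 7]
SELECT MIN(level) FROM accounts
11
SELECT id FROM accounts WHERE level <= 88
[1, 2, 7]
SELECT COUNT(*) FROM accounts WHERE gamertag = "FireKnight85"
1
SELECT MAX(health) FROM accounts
462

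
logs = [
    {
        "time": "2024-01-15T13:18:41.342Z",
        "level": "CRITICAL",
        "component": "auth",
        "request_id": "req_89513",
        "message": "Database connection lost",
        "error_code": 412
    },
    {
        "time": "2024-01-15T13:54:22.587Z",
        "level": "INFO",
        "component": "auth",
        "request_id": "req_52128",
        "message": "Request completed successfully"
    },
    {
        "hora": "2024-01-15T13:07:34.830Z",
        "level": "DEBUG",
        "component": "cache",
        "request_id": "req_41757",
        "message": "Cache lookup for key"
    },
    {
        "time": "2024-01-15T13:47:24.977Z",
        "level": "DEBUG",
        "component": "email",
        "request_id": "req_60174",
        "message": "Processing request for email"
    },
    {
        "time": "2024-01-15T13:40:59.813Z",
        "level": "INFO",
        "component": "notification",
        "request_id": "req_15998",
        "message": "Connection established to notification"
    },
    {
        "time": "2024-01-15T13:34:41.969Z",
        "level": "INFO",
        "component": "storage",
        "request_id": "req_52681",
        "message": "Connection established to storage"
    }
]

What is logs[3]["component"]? "email"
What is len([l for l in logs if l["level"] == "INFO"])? 3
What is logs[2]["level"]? "DEBUG"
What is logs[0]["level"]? "CRITICAL"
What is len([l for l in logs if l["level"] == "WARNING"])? 0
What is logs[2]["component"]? "cache"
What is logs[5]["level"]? "INFO"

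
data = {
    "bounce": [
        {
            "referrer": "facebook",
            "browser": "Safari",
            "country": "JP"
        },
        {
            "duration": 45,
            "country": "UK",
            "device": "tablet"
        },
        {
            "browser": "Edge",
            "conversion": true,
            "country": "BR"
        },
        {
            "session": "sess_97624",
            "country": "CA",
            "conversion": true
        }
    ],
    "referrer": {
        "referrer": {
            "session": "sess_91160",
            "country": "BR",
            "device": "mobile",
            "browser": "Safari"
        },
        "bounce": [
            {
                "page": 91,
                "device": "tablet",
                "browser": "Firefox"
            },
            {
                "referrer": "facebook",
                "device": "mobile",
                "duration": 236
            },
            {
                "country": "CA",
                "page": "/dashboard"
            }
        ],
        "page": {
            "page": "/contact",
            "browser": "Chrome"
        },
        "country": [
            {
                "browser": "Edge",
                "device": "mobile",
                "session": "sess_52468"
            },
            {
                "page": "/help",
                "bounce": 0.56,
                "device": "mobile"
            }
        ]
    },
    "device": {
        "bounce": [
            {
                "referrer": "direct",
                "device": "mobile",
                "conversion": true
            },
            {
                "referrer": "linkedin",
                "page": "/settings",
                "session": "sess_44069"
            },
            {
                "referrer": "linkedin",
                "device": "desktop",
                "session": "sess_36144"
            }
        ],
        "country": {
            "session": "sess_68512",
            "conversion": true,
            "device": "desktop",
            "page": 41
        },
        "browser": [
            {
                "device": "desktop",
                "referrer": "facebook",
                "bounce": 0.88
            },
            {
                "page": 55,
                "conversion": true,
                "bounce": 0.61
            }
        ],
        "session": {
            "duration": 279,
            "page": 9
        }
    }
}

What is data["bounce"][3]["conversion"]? True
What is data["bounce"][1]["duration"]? 45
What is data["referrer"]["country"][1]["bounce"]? 0.56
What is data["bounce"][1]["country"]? "UK"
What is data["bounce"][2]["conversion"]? True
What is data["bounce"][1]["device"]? "tablet"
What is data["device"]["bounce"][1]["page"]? "/settings"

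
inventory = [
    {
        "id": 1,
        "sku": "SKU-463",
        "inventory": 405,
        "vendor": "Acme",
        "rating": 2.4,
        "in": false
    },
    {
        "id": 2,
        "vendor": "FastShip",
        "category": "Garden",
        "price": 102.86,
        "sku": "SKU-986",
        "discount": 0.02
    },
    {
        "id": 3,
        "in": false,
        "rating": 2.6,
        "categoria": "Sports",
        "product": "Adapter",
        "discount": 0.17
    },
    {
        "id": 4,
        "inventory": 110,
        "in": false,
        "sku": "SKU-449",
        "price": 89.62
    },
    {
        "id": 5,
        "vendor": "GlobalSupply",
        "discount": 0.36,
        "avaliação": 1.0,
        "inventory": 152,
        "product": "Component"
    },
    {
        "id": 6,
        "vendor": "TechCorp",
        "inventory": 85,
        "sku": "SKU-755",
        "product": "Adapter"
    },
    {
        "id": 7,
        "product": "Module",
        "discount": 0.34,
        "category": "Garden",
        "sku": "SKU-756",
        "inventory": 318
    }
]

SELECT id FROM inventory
[1, 2, 3, 4, 5, 6, 7]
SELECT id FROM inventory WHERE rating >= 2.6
[3]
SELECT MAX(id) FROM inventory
7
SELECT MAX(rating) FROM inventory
2.6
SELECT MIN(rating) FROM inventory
2.4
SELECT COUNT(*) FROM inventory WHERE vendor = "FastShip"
1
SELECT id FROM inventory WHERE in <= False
[1, 3, 4]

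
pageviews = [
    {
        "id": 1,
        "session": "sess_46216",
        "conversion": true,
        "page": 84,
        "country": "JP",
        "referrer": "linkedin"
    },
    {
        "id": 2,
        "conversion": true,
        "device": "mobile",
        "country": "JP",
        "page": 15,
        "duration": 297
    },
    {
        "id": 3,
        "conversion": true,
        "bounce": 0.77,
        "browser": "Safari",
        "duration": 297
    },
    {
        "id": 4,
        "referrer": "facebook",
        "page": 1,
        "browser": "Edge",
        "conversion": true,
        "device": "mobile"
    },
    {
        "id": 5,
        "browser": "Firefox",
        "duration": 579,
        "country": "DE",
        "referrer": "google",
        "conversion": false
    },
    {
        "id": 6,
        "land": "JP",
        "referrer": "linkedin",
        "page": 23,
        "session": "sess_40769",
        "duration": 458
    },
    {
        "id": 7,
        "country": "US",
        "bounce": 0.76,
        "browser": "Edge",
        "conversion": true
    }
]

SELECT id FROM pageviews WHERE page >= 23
[1, 6]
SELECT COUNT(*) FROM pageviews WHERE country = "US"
1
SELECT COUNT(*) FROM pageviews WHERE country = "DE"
1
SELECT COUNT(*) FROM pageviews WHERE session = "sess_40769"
1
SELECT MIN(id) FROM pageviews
1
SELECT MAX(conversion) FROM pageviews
True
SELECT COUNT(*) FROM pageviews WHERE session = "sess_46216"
1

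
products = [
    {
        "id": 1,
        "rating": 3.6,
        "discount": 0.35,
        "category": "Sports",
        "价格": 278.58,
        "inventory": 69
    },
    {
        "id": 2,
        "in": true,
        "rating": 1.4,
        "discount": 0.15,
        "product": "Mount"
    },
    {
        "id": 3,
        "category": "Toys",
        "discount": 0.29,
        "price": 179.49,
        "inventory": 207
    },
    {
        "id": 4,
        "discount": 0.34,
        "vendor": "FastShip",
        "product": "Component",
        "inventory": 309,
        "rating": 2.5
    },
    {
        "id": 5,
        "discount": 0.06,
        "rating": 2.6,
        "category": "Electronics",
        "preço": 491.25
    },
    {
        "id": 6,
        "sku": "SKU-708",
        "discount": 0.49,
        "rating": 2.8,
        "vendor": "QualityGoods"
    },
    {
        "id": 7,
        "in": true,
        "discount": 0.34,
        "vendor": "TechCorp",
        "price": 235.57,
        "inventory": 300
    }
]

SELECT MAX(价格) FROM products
278.58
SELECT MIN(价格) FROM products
278.58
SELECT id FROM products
[1, 2, 3, 4, 5, 6, 7]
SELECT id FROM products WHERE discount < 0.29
[2, 5]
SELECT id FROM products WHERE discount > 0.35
[6]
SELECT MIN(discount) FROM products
0.06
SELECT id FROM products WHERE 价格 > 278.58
[]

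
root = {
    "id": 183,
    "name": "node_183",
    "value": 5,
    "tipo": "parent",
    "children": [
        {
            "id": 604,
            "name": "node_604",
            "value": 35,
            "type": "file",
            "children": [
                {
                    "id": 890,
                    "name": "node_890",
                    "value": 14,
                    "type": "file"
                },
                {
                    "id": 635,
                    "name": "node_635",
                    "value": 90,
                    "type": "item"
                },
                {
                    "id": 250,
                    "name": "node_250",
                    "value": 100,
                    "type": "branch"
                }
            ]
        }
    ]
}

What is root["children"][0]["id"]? 604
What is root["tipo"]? "parent"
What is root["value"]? 5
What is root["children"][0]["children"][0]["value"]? 14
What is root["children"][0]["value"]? 35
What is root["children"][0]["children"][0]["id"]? 890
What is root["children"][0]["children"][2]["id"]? 250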